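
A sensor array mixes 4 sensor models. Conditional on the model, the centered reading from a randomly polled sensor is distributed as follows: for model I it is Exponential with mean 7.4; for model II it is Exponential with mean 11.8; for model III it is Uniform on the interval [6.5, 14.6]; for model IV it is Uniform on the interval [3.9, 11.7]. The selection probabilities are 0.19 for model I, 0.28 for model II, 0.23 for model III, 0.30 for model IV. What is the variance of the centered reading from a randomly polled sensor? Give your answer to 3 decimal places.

55.609

Per component, I: μ=7.4, E[X²]=109.52; II: μ=11.8, E[X²]=278.48; III: μ=10.55, E[X²]=116.77; IV: μ=7.8, E[X²]=65.91.
E[X] = 0.19·7.4 + 0.28·11.8 + 0.23·10.55 + 0.3·7.8 = 9.4765.
E[X²] = 0.19·109.52 + 0.28·278.48 + 0.23·116.77 + 0.3·65.91 = 145.413.
Var(X) = E[X²] − (E[X])² = 145.413 − 89.8041 = 55.6092.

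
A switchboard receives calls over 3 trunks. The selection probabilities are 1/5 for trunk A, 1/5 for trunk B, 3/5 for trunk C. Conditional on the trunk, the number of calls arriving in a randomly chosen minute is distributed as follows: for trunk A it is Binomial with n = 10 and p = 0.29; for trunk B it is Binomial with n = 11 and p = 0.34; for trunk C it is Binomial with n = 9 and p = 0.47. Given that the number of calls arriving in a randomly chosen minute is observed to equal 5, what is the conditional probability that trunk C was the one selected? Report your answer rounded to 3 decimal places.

0.719

Likelihoods P(X=5 | ·): A: 0.0932572; B: 0.1735; C: 0.228015.
Posterior ∝ prior × likelihood. Numerator for C: 0.6·0.228015 = 0.136809.
Normalizing constant: 0.2·0.0932572 + 0.2·0.1735 + 0.6·0.228015 = 0.19016.
P(C | observation) = 0.136809 / 0.19016 = 0.71944.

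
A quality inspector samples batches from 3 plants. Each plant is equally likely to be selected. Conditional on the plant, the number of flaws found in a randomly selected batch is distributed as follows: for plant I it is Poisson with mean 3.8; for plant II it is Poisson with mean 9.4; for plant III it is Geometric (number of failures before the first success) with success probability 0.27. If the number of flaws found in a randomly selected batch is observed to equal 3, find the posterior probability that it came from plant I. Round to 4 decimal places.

0.6372

Likelihoods P(X=3 | ·): I: 0.204588; II: 0.0114515; III: 0.105035.
Posterior ∝ prior × likelihood. Numerator for I: 0.333333·0.204588 = 0.0681961.
Normalizing constant: 0.333333·0.204588 + 0.333333·0.0114515 + 0.333333·0.105035 = 0.107025.
P(I | observation) = 0.0681961 / 0.107025 = 0.637199.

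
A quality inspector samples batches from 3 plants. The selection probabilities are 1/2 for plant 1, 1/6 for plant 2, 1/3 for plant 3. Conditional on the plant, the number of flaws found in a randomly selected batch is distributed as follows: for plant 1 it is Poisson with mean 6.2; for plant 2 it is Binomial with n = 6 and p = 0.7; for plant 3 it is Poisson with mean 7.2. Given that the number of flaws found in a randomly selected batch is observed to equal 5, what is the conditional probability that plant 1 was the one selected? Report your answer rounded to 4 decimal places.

0.4611

Likelihoods P(X=5 | ·): 1: 0.154936; 2: 0.302526; 3: 0.120382.
Posterior ∝ prior × likelihood. Numerator for 1: 0.5·0.154936 = 0.0774678.
Normalizing constant: 0.5·0.154936 + 0.166667·0.302526 + 0.333333·0.120382 = 0.168016.
P(1 | observation) = 0.0774678 / 0.168016 = 0.461074.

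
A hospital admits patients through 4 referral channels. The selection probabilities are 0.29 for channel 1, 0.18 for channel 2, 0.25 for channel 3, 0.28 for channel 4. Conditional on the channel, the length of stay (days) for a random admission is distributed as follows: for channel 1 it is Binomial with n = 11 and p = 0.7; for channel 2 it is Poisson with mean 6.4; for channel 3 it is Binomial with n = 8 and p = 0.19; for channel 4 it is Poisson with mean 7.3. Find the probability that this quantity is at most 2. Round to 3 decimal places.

0.220

Conditional on each channel, P(X ≤ 2): 1: 0.000577696; 2: 0.0463242; 3: 0.818509; 4: 0.0236067.
By total probability, P(X ≤ 2) = 0.29·0.000577696 + 0.18·0.0463242 + 0.25·0.818509 + 0.28·0.0236067 = 0.219743.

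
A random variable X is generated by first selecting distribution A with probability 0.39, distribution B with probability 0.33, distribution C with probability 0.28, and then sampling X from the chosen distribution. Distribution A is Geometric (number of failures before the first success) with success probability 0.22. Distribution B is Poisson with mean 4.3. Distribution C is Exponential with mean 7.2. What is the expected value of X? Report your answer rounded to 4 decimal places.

4.8177

Component means — A: 3.54545; B: 4.3; C: 7.2.
E[X] = 0.39·3.54545 + 0.33·4.3 + 0.28·7.2 = 4.81773.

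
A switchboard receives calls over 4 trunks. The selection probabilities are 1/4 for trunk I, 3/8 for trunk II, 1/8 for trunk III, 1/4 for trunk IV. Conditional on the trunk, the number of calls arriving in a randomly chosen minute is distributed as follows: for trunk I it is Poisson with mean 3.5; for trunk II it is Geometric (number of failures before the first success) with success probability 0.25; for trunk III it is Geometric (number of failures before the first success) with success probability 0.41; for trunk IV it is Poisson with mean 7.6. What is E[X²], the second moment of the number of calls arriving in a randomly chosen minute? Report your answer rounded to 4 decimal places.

28.8501

For each component E[X²] = Var + (mean)², giving I: 15.75; II: 21; III: 5.58061; IV: 65.36.
Overall E[X²] = 0.25·15.75 + 0.375·21 + 0.125·5.58061 + 0.25·65.36 = 28.8501.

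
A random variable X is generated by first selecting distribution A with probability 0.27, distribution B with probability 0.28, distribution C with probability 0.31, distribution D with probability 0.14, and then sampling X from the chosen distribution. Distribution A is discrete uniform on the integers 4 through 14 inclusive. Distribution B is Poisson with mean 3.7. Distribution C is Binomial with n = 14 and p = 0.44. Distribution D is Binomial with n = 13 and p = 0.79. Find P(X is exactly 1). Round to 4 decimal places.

0.0266

Conditional on each component, P(X = 1): A: 0; B: 0.091477; C: 0.00328114; D: 7.55443e-08.
By total probability, P(X = 1) = 0.27·0 + 0.28·0.091477 + 0.31·0.00328114 + 0.14·7.55443e-08 = 0.0266307.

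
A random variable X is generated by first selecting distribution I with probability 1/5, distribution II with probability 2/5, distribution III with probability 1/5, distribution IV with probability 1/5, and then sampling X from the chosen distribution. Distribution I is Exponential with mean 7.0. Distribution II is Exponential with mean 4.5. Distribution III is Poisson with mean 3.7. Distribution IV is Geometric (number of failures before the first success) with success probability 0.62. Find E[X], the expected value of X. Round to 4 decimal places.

Component means — I: 7; II: 4.5; III: 3.7; IV: 0.612903.
E[X] = 0.2·7 + 0.4·4.5 + 0.2·3.7 + 0.2·0.612903 = 4.06258.

4.0626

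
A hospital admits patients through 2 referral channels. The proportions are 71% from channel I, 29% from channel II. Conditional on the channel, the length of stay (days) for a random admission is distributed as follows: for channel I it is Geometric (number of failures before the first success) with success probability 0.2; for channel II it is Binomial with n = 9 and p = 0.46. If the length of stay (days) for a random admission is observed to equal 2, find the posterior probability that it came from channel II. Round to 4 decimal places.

Likelihoods P(X=2 | ·): I: 0.128; II: 0.101994.
Posterior ∝ prior × likelihood. Numerator for II: 0.29·0.101994 = 0.0295783.
Normalizing constant: 0.71·0.128 + 0.29·0.101994 = 0.120458.
P(II | observation) = 0.0295783 / 0.120458 = 0.245548.

0.2455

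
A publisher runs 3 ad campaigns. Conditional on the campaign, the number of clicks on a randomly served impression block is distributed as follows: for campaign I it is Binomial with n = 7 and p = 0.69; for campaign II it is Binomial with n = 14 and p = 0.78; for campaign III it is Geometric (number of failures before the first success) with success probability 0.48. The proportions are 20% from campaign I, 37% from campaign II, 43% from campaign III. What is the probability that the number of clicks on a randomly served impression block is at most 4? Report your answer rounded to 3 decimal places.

Conditional on each campaign, P(X ≤ 4): I: 0.375717; II: 0.000109247; III: 0.96198.
By total probability, P(X ≤ 4) = 0.2·0.375717 + 0.37·0.000109247 + 0.43·0.96198 = 0.488835.

0.489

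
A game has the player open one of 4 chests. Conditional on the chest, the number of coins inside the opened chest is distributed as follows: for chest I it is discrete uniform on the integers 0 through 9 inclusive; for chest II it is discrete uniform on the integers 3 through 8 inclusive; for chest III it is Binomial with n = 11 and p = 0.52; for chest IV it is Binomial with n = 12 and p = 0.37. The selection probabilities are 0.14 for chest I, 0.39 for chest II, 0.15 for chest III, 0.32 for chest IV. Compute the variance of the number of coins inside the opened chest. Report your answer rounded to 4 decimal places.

3.9072

Per component, I: μ=4.5, E[X²]=28.5; II: μ=5.5, E[X²]=33.1667; III: μ=5.72, E[X²]=35.464; IV: μ=4.44, E[X²]=22.5108.
E[X] = 0.14·4.5 + 0.39·5.5 + 0.15·5.72 + 0.32·4.44 = 5.0538.
E[X²] = 0.14·28.5 + 0.39·33.1667 + 0.15·35.464 + 0.32·22.5108 = 29.4481.
Var(X) = E[X²] − (E[X])² = 29.4481 − 25.5409 = 3.90716.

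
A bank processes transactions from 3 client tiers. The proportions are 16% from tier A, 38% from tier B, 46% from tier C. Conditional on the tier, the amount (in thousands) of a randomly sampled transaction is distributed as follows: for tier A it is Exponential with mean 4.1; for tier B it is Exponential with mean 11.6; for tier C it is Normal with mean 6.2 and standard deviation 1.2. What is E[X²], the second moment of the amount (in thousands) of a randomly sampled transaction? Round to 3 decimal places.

125.990

For each component E[X²] = Var + (mean)², giving A: 33.62; B: 269.12; C: 39.88.
Overall E[X²] = 0.16·33.62 + 0.38·269.12 + 0.46·39.88 = 125.99.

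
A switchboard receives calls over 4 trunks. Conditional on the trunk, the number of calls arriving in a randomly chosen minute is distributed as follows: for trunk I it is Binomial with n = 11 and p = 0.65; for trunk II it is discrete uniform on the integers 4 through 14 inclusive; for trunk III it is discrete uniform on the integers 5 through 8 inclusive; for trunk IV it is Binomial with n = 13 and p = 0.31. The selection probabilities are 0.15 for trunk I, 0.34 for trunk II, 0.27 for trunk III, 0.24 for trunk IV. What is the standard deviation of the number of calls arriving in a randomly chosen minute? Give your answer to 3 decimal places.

Per component, I: μ=7.15, E[X²]=53.625; II: μ=9, E[X²]=91; III: μ=6.5, E[X²]=43.5; IV: μ=4.03, E[X²]=19.0216.
E[X] = 0.15·7.15 + 0.34·9 + 0.27·6.5 + 0.24·4.03 = 6.8547.
E[X²] = 0.15·53.625 + 0.34·91 + 0.27·43.5 + 0.24·19.0216 = 55.2939.
Var(X) = E[X²] − (E[X])² = 55.2939 − 46.9869 = 8.30702.
SD(X) = √8.30702 = 2.88219.

2.882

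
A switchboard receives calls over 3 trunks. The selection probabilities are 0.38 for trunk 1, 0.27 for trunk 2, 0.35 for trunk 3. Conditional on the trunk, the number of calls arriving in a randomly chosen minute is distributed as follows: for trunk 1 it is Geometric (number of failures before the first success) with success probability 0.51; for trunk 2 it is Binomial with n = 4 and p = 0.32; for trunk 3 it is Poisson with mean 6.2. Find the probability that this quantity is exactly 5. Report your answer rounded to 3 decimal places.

Conditional on each trunk, P(X = 5): 1: 0.0144062; 2: 0; 3: 0.154936.
By total probability, P(X = 5) = 0.38·0.0144062 + 0.27·0 + 0.35·0.154936 = 0.0597019.

0.060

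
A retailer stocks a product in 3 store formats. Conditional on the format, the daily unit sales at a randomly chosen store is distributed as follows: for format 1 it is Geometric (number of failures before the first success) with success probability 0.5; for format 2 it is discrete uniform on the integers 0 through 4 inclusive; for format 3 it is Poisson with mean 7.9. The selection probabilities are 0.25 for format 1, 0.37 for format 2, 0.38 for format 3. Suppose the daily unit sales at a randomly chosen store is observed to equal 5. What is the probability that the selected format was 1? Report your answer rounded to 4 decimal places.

Likelihoods P(X=5 | ·): 1: 0.015625; 2: 0; 3: 0.0950666.
Posterior ∝ prior × likelihood. Numerator for 1: 0.25·0.015625 = 0.00390625.
Normalizing constant: 0.25·0.015625 + 0.37·0 + 0.38·0.0950666 = 0.0400315.
P(1 | observation) = 0.00390625 / 0.0400315 = 0.0975793.

0.0976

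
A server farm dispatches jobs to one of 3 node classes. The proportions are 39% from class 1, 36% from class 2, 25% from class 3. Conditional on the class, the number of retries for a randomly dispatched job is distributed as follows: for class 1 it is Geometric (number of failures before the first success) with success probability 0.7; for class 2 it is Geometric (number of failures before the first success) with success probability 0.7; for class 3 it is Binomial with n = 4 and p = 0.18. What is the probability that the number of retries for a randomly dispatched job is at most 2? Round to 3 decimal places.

Conditional on each class, P(X ≤ 2): 1: 0.973; 2: 0.973; 3: 0.979821.
By total probability, P(X ≤ 2) = 0.39·0.973 + 0.36·0.973 + 0.25·0.979821 = 0.974705.

0.975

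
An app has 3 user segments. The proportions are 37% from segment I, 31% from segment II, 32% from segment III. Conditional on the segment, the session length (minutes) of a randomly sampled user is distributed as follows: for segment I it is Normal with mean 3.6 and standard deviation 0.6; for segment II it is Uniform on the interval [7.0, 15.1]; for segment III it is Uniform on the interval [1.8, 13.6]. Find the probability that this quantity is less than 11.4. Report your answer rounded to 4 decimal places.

0.7987

Conditional on each segment, P(X < 11.4): I: 1; II: 0.54321; III: 0.813559.
By total probability, P(X < 11.4) = 0.37·1 + 0.31·0.54321 + 0.32·0.813559 = 0.798734.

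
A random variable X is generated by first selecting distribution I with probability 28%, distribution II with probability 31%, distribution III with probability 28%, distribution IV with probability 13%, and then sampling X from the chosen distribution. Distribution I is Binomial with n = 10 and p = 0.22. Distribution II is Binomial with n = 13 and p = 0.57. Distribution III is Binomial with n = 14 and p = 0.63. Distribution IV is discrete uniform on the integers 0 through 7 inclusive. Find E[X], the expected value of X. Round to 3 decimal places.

5.838

Component means — I: 2.2; II: 7.41; III: 8.82; IV: 3.5.
E[X] = 0.28·2.2 + 0.31·7.41 + 0.28·8.82 + 0.13·3.5 = 5.8377.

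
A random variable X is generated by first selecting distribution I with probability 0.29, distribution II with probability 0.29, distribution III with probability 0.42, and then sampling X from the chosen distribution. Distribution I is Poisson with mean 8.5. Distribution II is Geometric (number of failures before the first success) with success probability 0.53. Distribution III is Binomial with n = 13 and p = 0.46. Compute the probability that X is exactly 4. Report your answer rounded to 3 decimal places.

0.073

Conditional on each component, P(X = 4): I: 0.0442549; II: 0.0258623; III: 0.124992.
By total probability, P(X = 4) = 0.29·0.0442549 + 0.29·0.0258623 + 0.42·0.124992 = 0.0728305.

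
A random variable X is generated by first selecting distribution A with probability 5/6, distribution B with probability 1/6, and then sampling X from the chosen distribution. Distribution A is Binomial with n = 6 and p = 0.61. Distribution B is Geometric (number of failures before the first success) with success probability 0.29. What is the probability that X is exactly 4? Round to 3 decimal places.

0.276

Conditional on each component, P(X = 4): A: 0.315893; B: 0.0736939.
By total probability, P(X = 4) = 0.833333·0.315893 + 0.166667·0.0736939 = 0.275526.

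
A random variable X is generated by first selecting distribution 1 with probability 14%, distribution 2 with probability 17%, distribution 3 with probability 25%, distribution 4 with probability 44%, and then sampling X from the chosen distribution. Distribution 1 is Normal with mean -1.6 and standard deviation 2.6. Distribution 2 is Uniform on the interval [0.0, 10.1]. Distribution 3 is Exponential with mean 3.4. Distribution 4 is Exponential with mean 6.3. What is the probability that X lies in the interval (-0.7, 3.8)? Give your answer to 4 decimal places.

0.4799

Conditional on each component, P(-0.7 < X < 3.8): 1: 0.345709; 2: 0.376238; 3: 0.672952; 4: 0.452928.
By total probability, P(-0.7 < X < 3.8) = 0.14·0.345709 + 0.17·0.376238 + 0.25·0.672952 + 0.44·0.452928 = 0.479886.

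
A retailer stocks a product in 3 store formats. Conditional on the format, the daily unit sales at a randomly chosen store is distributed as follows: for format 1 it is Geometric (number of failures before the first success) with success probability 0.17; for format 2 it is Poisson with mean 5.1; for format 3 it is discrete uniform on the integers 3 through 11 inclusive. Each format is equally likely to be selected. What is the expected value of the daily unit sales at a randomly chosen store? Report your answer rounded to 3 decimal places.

Component means — 1: 4.88235; 2: 5.1; 3: 7.
E[X] = 0.333333·4.88235 + 0.333333·5.1 + 0.333333·7 = 5.66078.

5.661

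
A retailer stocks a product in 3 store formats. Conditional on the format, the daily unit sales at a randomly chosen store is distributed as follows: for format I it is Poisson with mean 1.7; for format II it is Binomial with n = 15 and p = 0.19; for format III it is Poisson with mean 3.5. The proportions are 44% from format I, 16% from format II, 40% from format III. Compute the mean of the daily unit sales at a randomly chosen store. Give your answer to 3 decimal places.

Component means — I: 1.7; II: 2.85; III: 3.5.
E[X] = 0.44·1.7 + 0.16·2.85 + 0.4·3.5 = 2.604.

2.604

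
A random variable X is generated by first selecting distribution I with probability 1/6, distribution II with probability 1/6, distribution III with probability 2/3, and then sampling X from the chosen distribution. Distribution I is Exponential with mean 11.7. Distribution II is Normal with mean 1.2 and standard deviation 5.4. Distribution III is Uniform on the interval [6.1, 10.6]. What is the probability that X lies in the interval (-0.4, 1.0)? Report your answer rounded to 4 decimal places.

0.0306

Conditional on each component, P(-0.4 < X < 1.0): I: 0.0819194; II: 0.101726; III: 0.
By total probability, P(-0.4 < X < 1.0) = 0.166667·0.0819194 + 0.166667·0.101726 + 0.666667·0 = 0.0306075.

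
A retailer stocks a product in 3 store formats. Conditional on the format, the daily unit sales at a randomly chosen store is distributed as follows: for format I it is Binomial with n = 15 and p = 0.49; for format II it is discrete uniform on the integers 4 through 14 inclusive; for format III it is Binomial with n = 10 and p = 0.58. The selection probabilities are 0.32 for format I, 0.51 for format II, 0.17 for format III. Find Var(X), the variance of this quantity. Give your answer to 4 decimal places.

8.1765

Per component, I: μ=7.35, E[X²]=57.771; II: μ=9, E[X²]=91; III: μ=5.8, E[X²]=36.076.
E[X] = 0.32·7.35 + 0.51·9 + 0.17·5.8 = 7.928.
E[X²] = 0.32·57.771 + 0.51·91 + 0.17·36.076 = 71.0296.
Var(X) = E[X²] − (E[X])² = 71.0296 − 62.8532 = 8.17646.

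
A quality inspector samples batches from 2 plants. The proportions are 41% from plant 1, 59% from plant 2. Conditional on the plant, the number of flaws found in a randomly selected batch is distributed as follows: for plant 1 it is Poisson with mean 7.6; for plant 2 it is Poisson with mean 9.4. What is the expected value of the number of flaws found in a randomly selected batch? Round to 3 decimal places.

Component means — 1: 7.6; 2: 9.4.
E[X] = 0.41·7.6 + 0.59·9.4 = 8.662.

8.662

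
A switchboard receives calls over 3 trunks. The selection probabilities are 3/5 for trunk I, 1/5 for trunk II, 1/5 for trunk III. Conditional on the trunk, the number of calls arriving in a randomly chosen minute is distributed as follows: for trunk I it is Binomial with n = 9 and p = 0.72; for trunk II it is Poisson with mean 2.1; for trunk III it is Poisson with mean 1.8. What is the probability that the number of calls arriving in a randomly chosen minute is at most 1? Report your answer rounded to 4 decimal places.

0.1686

Conditional on each trunk, P(X ≤ 1): I: 0.000255394; II: 0.379615; III: 0.462837.
By total probability, P(X ≤ 1) = 0.6·0.000255394 + 0.2·0.379615 + 0.2·0.462837 = 0.168644.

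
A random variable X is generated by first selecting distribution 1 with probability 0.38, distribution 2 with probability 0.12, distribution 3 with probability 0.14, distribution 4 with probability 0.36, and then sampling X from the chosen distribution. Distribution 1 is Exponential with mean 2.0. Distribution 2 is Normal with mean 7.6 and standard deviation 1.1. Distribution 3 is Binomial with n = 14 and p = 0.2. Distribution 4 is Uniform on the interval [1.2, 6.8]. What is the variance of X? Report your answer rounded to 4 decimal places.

Per component, 1: μ=2, E[X²]=8; 2: μ=7.6, E[X²]=58.97; 3: μ=2.8, E[X²]=10.08; 4: μ=4, E[X²]=18.6133.
E[X] = 0.38·2 + 0.12·7.6 + 0.14·2.8 + 0.36·4 = 3.504.
E[X²] = 0.38·8 + 0.12·58.97 + 0.14·10.08 + 0.36·18.6133 = 18.2284.
Var(X) = E[X²] − (E[X])² = 18.2284 − 12.278 = 5.95038.

5.9504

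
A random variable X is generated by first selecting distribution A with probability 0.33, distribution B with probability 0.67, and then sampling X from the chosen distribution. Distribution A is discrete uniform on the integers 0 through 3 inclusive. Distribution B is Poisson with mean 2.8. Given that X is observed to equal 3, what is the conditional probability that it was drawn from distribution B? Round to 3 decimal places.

0.644

Likelihoods P(X=3 | ·): A: 0.25; B: 0.222484.
Posterior ∝ prior × likelihood. Numerator for B: 0.67·0.222484 = 0.149064.
Normalizing constant: 0.33·0.25 + 0.67·0.222484 = 0.231564.
P(B | observation) = 0.149064 / 0.231564 = 0.643727.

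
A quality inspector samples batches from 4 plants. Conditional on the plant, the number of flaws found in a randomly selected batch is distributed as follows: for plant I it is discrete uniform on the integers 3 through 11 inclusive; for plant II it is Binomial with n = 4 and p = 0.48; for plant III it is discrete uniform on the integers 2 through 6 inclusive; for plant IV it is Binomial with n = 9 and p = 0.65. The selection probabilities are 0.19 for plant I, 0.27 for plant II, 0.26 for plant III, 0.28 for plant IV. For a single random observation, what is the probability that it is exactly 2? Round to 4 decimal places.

0.1557

Conditional on each plant, P(X = 2): I: 0; II: 0.373801; III: 0.2; IV: 0.00978601.
By total probability, P(X = 2) = 0.19·0 + 0.27·0.373801 + 0.26·0.2 + 0.28·0.00978601 = 0.155666.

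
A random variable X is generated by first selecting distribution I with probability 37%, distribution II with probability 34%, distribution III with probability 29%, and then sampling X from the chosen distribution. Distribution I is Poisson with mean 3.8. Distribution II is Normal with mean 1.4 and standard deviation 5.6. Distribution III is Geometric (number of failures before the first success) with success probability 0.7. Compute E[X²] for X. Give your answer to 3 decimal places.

For each component E[X²] = Var + (mean)², giving I: 18.24; II: 33.32; III: 0.795918.
Overall E[X²] = 0.37·18.24 + 0.34·33.32 + 0.29·0.795918 = 18.3084.

18.308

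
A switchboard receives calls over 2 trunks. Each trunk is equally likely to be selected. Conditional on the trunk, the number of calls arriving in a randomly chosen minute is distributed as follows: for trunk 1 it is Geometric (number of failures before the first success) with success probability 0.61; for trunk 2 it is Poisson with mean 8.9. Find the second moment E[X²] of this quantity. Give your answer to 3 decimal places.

For each component E[X²] = Var + (mean)², giving 1: 1.45687; 2: 88.11.
Overall E[X²] = 0.5·1.45687 + 0.5·88.11 = 44.7834.

44.783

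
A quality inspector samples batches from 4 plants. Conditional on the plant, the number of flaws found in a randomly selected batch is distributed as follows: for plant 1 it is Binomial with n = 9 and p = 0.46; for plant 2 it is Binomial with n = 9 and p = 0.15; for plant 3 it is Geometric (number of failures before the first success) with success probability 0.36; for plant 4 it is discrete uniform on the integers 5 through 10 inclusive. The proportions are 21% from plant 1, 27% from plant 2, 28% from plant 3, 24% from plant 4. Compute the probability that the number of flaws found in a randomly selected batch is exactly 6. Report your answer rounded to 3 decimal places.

0.073

Conditional on each plant, P(X = 6): 1: 0.125316; 2: 0.000587602; 3: 0.024739; 4: 0.166667.
By total probability, P(X = 6) = 0.21·0.125316 + 0.27·0.000587602 + 0.28·0.024739 + 0.24·0.166667 = 0.073402.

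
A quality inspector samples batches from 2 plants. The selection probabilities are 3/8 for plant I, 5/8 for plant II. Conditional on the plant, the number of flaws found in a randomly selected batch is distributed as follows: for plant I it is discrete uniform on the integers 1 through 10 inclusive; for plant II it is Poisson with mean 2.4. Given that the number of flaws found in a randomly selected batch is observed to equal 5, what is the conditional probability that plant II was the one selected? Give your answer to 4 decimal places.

0.5008

Likelihoods P(X=5 | ·): I: 0.1; II: 0.0601961.
Posterior ∝ prior × likelihood. Numerator for II: 0.625·0.0601961 = 0.0376225.
Normalizing constant: 0.375·0.1 + 0.625·0.0601961 = 0.0751225.
P(II | observation) = 0.0376225 / 0.0751225 = 0.500816.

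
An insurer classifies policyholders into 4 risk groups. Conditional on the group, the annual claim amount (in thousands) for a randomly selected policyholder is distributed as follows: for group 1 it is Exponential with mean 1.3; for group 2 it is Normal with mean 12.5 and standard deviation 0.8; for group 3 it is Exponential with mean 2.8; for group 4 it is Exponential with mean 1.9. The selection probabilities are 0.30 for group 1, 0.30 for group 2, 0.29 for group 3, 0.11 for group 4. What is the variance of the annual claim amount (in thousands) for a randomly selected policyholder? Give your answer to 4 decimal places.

Per component, 1: μ=1.3, E[X²]=3.38; 2: μ=12.5, E[X²]=156.89; 3: μ=2.8, E[X²]=15.68; 4: μ=1.9, E[X²]=7.22.
E[X] = 0.3·1.3 + 0.3·12.5 + 0.29·2.8 + 0.11·1.9 = 5.161.
E[X²] = 0.3·3.38 + 0.3·156.89 + 0.29·15.68 + 0.11·7.22 = 53.4224.
Var(X) = E[X²] − (E[X])² = 53.4224 − 26.6359 = 26.7865.

26.7865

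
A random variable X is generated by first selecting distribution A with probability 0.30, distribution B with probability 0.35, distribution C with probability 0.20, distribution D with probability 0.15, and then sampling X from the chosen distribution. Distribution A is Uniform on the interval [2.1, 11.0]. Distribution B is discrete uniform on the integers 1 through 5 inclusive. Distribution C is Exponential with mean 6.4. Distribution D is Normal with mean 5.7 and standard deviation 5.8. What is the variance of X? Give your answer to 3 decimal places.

18.482

Per component, A: μ=6.55, E[X²]=49.5033; B: μ=3, E[X²]=11; C: μ=6.4, E[X²]=81.92; D: μ=5.7, E[X²]=66.13.
E[X] = 0.3·6.55 + 0.35·3 + 0.2·6.4 + 0.15·5.7 = 5.15.
E[X²] = 0.3·49.5033 + 0.35·11 + 0.2·81.92 + 0.15·66.13 = 45.0045.
Var(X) = E[X²] − (E[X])² = 45.0045 − 26.5225 = 18.482.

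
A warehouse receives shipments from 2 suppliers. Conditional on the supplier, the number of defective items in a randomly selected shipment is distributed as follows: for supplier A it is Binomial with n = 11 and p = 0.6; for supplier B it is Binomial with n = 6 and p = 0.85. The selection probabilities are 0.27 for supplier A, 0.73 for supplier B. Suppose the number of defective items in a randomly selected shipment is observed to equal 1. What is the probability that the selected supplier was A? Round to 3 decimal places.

Likelihoods P(X=1 | ·): A: 0.00069206; B: 0.000387281.
Posterior ∝ prior × likelihood. Numerator for A: 0.27·0.00069206 = 0.000186856.
Normalizing constant: 0.27·0.00069206 + 0.73·0.000387281 = 0.000469572.
P(A | observation) = 0.000186856 / 0.000469572 = 0.397929.

0.398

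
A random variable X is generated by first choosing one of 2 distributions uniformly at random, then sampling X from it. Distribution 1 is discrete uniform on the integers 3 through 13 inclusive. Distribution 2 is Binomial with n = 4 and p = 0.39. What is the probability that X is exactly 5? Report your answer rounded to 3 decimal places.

Conditional on each component, P(X = 5): 1: 0.0909091; 2: 0.
By total probability, P(X = 5) = 0.5·0.0909091 + 0.5·0 = 0.0454545.

0.045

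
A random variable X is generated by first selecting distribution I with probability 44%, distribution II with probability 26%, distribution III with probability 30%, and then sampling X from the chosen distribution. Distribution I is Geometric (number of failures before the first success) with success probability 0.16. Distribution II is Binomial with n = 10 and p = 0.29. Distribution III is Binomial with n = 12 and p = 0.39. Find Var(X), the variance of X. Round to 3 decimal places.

Per component, I: μ=5.25, E[X²]=60.375; II: μ=2.9, E[X²]=10.469; III: μ=4.68, E[X²]=24.7572.
E[X] = 0.44·5.25 + 0.26·2.9 + 0.3·4.68 = 4.468.
E[X²] = 0.44·60.375 + 0.26·10.469 + 0.3·24.7572 = 36.7141.
Var(X) = E[X²] − (E[X])² = 36.7141 − 19.963 = 16.7511.

16.751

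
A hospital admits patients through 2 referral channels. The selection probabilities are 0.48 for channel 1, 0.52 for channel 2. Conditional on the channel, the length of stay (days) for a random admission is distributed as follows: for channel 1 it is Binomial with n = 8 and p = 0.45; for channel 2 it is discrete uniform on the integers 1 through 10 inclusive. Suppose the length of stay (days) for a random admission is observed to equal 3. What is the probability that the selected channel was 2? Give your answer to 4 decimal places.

0.2967

Likelihoods P(X=3 | ·): 1: 0.256826; 2: 0.1.
Posterior ∝ prior × likelihood. Numerator for 2: 0.52·0.1 = 0.052.
Normalizing constant: 0.48·0.256826 + 0.52·0.1 = 0.175276.
P(2 | observation) = 0.052 / 0.175276 = 0.296674.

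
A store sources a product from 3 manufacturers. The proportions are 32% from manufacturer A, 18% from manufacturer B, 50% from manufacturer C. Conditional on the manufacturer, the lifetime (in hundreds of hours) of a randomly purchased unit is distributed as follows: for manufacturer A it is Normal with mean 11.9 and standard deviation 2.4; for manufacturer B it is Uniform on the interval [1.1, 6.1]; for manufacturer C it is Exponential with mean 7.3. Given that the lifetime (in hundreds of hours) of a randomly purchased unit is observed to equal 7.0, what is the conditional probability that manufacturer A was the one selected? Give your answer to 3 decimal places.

Likelihoods f(7.0 | ·): A: 0.0206796; B: 0; C: 0.0525086.
Posterior ∝ prior × likelihood. Numerator for A: 0.32·0.0206796 = 0.00661746.
Normalizing constant: 0.32·0.0206796 + 0.18·0 + 0.5·0.0525086 = 0.0328718.
P(A | observation) = 0.00661746 / 0.0328718 = 0.201312.

0.201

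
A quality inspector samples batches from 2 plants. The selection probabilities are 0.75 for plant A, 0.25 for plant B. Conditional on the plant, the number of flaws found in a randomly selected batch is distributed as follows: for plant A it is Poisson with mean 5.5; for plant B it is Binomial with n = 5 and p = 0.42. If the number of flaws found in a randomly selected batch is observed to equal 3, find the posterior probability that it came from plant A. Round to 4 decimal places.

0.5770

Likelihoods P(X=3 | ·): A: 0.113323; B: 0.249232.
Posterior ∝ prior × likelihood. Numerator for A: 0.75·0.113323 = 0.0849921.
Normalizing constant: 0.75·0.113323 + 0.25·0.249232 = 0.1473.
P(A | observation) = 0.0849921 / 0.1473 = 0.577.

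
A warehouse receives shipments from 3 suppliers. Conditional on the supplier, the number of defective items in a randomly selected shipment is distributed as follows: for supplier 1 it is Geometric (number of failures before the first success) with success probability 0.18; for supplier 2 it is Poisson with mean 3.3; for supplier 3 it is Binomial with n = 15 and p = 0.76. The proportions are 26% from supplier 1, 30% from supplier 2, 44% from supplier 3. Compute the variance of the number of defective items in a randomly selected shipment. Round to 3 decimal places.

22.917

Per component, 1: μ=4.55556, E[X²]=46.0617; 2: μ=3.3, E[X²]=14.19; 3: μ=11.4, E[X²]=132.696.
E[X] = 0.26·4.55556 + 0.3·3.3 + 0.44·11.4 = 7.19044.
E[X²] = 0.26·46.0617 + 0.3·14.19 + 0.44·132.696 = 74.6193.
Var(X) = E[X²] − (E[X])² = 74.6193 − 51.7025 = 22.9168.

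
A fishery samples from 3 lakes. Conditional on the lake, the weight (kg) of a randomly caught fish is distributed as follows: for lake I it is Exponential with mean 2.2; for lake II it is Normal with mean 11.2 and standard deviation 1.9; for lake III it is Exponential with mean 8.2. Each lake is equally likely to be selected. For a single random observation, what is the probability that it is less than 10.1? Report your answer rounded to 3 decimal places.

Conditional on each lake, P(X < 10.1): I: 0.989856; II: 0.281312; III: 0.708206.
By total probability, P(X < 10.1) = 0.333333·0.989856 + 0.333333·0.281312 + 0.333333·0.708206 = 0.659792.

0.660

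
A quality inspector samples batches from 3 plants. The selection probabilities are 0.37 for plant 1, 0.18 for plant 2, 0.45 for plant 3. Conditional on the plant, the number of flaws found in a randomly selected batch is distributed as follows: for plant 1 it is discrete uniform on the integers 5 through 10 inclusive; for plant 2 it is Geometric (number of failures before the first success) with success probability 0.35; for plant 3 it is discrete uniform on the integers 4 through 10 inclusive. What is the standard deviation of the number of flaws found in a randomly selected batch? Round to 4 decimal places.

2.8529

Per component, 1: μ=7.5, E[X²]=59.1667; 2: μ=1.85714, E[X²]=8.7551; 3: μ=7, E[X²]=53.
E[X] = 0.37·7.5 + 0.18·1.85714 + 0.45·7 = 6.25929.
E[X²] = 0.37·59.1667 + 0.18·8.7551 + 0.45·53 = 47.3176.
Var(X) = E[X²] − (E[X])² = 47.3176 − 39.1787 = 8.13893.
SD(X) = √8.13893 = 2.85288.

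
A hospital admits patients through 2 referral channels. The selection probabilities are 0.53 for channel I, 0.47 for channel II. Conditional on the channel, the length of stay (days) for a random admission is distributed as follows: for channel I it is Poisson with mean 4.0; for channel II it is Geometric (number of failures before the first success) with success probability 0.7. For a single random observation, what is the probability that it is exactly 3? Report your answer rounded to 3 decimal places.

Conditional on each channel, P(X = 3): I: 0.195367; II: 0.0189.
By total probability, P(X = 3) = 0.53·0.195367 + 0.47·0.0189 = 0.112427.

0.112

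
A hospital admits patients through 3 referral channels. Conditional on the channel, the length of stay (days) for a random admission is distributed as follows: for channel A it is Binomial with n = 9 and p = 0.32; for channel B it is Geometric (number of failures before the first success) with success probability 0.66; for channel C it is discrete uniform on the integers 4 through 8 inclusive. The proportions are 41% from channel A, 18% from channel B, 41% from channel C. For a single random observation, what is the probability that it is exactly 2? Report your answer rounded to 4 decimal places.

0.1153

Conditional on each channel, P(X = 2): A: 0.247836; B: 0.076296; C: 0.
By total probability, P(X = 2) = 0.41·0.247836 + 0.18·0.076296 + 0.41·0 = 0.115346.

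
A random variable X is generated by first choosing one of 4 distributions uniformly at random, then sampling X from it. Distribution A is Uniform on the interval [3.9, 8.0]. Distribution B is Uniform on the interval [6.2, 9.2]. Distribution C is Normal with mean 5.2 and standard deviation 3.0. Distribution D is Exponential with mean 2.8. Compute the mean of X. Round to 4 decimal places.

Component means — A: 5.95; B: 7.7; C: 5.2; D: 2.8.
E[X] = 0.25·5.95 + 0.25·7.7 + 0.25·5.2 + 0.25·2.8 = 5.4125.

5.4125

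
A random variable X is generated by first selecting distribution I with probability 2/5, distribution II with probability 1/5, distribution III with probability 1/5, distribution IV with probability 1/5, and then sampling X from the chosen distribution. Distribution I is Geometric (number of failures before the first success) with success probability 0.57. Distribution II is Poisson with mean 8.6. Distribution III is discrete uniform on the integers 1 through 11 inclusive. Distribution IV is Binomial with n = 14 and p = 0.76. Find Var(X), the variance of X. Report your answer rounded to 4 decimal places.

Per component, I: μ=0.754386, E[X²]=1.89258; II: μ=8.6, E[X²]=82.56; III: μ=6, E[X²]=46; IV: μ=10.64, E[X²]=115.763.
E[X] = 0.4·0.754386 + 0.2·8.6 + 0.2·6 + 0.2·10.64 = 5.34975.
E[X²] = 0.4·1.89258 + 0.2·82.56 + 0.2·46 + 0.2·115.763 = 49.6217.
Var(X) = E[X²] − (E[X])² = 49.6217 − 28.6199 = 21.0018.

21.0018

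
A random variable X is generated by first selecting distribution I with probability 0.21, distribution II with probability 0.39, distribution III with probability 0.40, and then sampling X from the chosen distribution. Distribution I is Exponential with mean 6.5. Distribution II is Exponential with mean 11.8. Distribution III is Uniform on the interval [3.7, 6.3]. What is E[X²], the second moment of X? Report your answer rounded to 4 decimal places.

136.5775

For each component E[X²] = Var + (mean)², giving I: 84.5; II: 278.48; III: 25.5633.
Overall E[X²] = 0.21·84.5 + 0.39·278.48 + 0.4·25.5633 = 136.578.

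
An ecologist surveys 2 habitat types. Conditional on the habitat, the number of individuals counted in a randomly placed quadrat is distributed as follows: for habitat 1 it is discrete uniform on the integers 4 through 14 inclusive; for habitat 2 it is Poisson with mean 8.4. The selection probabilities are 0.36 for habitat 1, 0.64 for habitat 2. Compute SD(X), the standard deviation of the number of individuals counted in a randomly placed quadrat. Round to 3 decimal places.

3.010

Per component, 1: μ=9, E[X²]=91; 2: μ=8.4, E[X²]=78.96.
E[X] = 0.36·9 + 0.64·8.4 = 8.616.
E[X²] = 0.36·91 + 0.64·78.96 = 83.2944.
Var(X) = E[X²] − (E[X])² = 83.2944 − 74.2355 = 9.05894.
SD(X) = √9.05894 = 3.00981.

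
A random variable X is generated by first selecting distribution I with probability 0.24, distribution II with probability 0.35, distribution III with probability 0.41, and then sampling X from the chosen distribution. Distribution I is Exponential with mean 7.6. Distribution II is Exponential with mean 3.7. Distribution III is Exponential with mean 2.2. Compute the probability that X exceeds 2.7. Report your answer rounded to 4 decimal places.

0.4571

Conditional on each component, P(X > 2.7): I: 0.700989; II: 0.482039; III: 0.293091.
By total probability, P(X > 2.7) = 0.24·0.700989 + 0.35·0.482039 + 0.41·0.293091 = 0.457118.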